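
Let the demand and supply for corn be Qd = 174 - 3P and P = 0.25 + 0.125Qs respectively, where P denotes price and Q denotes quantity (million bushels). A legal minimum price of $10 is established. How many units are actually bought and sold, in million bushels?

126

Rearranging supply gives Qs = 8P - 2. Without the control the market clears where 174 - 3P = 8P - 2, i.e. P* = 16 and Q* = 126.
Since 10 is below P* = 16, the floor does not bind and the free-market outcome prevails.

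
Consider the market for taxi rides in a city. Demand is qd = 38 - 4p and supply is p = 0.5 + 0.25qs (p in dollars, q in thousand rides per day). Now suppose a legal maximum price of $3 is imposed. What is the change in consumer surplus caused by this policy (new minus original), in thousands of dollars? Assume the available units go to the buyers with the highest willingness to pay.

Rearranging supply gives qs = 4p - 2. Equilibrium: 38 - 4p = 4p - 2, so 40 = 8p and p* = 5, q* = 18.
Because the ceiling (3) lies below the market-clearing price, it is binding.
At p = 3: qd = 38 - 4·3 = 26 and qs = 4·3 - 2 = 10.
Consumer surplus without the control is ½ · (9.5 - 5) · 18 = 40.5.
With the ceiling, 10 units are sold at 3 (assume they go to the highest-value buyers). The demand price at q = 10 is 7, so CS = ½ · [(9.5 - 3) + (7 - 3)] · 10 = 52.5.
Change in consumer surplus = 52.5 - 40.5 = 12.

12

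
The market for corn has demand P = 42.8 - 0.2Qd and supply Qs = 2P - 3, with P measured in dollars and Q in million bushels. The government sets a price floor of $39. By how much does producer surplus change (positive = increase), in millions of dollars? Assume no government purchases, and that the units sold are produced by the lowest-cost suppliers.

-248

Rearranging demand gives Qd = 214 - 5P. In a free market, 214 - 5P = 2P - 3 gives the equilibrium P* = 31, Q* = 59.
Because the floor (39) lies above the market-clearing price, it is binding.
At P = 39: Qd = 214 - 5·39 = 19 and Qs = 2·39 - 3 = 75.
Producer surplus without the control is ½ · (31 - 1.5) · 59 = 870.25.
With the floor, 19 units are sold at 39. The supply price at Q = 19 is 11, so PS = ½ · [(39 - 1.5) + (39 - 11)] · 19 = 622.25.
Change in producer surplus = 622.25 - 870.25 = -248.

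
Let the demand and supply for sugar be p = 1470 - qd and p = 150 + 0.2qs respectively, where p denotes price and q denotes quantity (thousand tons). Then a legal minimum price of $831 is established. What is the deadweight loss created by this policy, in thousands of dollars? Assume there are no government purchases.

Rearranging demand gives qd = 1470 - p; rearranging supply gives qs = 5p - 750. Equilibrium: 1470 - p = 5p - 750, so 2220 = 6p and p* = 370, q* = 1100.
Because the floor (831) lies above the market-clearing price, it is binding.
At p = 831: qd = 1470 - 831 = 639 and qs = 5·831 - 750 = 3405.
Quantity traded falls to 639. At q = 639 the demand price is 1470 - 639 = 831 and the supply price is (750 + 639)/5 = 277.8.
Deadweight loss = ½ · (831 - 277.8) · (1100 - 639) = ½ · 553.2 · 461 = 127512.6.

127512.6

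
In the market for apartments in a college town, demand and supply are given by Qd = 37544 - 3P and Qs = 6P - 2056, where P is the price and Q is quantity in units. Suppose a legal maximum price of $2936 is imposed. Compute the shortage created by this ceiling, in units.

Setting quantity demanded equal to quantity supplied, 37544 - 3P = 6P - 2056, gives P* = 4400 and Q* = 24344.
Because the ceiling (2936) lies below the market-clearing price, it is binding.
At P = 2936: Qd = 37544 - 3·2936 = 28736 and Qs = 6·2936 - 2056 = 15560.
Shortage = Qd - Qs = 28736 - 15560 = 13176.

13176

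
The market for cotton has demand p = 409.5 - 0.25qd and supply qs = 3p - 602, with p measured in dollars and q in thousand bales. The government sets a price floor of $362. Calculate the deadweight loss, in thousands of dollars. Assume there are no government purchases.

Rearranging demand gives qd = 1638 - 4p. Setting quantity demanded equal to quantity supplied, 1638 - 4p = 3p - 602, gives p* = 320 and q* = 358.
Since 362 > 320, the floor is binding.
At p = 362: qd = 1638 - 4·362 = 190 and qs = 3·362 - 602 = 484.
Quantity traded falls to 190. At q = 190 the demand price is (1638 - 190)/4 = 362 and the supply price is (602 + 190)/3 = 264.
Deadweight loss = ½ · (362 - 264) · (358 - 190) = ½ · 98 · 168 = 8232.

8232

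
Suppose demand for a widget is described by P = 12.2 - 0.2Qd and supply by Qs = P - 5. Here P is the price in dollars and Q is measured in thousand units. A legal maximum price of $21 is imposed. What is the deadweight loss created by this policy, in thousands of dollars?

Rearranging demand gives Qd = 61 - 5P. In a free market, 61 - 5P = P - 5 gives the equilibrium P* = 11, Q* = 6.
Since 21 is above P* = 11, the ceiling does not bind and the free-market outcome prevails.
Since the control does not bind, no trades are prevented and deadweight loss is zero.

0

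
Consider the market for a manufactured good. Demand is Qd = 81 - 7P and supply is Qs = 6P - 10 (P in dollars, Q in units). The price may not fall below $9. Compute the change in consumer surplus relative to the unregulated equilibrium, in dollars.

-50

In a free market, 81 - 7P = 6P - 10 gives the equilibrium P* = 7, Q* = 32.
The floor of 9 is above the equilibrium price 7, so it binds.
At P = 9: Qd = 81 - 7·9 = 18 and Qs = 6·9 - 10 = 44.
Consumer surplus without the control is ½ · (81/7 - 7) · 32 = 512/7.
With the floor, consumers buy 18 units at 9, so CS = ½ · (81/7 - 9) · 18 = 162/7.
Change in consumer surplus = 162/7 - 512/7 = -50.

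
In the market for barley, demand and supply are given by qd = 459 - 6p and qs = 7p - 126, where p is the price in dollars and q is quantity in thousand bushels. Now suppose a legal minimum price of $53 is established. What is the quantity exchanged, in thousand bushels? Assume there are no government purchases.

Equilibrium: 459 - 6p = 7p - 126, so 585 = 13p and p* = 45, q* = 189.
Since 53 > 45, the floor is binding.
At p = 53: qd = 459 - 6·53 = 141 and qs = 7·53 - 126 = 245.
The quantity actually transacted is the short side, demand: 141.

141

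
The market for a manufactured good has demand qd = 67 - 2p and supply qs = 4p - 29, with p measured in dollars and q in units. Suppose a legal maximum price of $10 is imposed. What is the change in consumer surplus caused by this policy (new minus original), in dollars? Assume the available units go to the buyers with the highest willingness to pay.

In a free market, 67 - 2p = 4p - 29 gives the equilibrium p* = 16, q* = 35.
Since 10 < 16, the ceiling is binding.
At p = 10: qd = 67 - 2·10 = 47 and qs = 4·10 - 29 = 11.
Consumer surplus without the control is ½ · (33.5 - 16) · 35 = 306.25.
With the ceiling, 11 units are sold at 10 (assume they go to the highest-value buyers). The demand price at q = 11 is 28, so CS = ½ · [(33.5 - 10) + (28 - 10)] · 11 = 228.25.
Change in consumer surplus = 228.25 - 306.25 = -78.

-78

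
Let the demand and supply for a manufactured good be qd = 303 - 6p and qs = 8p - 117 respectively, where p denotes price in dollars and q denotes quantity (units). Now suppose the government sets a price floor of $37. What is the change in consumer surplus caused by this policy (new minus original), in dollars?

-714

Equilibrium: 303 - 6p = 8p - 117, so 420 = 14p and p* = 30, q* = 123.
Since 37 > 30, the floor is binding.
At p = 37: qd = 303 - 6·37 = 81 and qs = 8·37 - 117 = 179.
Consumer surplus without the control is ½ · (50.5 - 30) · 123 = 1260.75.
With the floor, consumers buy 81 units at 37, so CS = ½ · (50.5 - 37) · 81 = 546.75.
Change in consumer surplus = 546.75 - 1260.75 = -714.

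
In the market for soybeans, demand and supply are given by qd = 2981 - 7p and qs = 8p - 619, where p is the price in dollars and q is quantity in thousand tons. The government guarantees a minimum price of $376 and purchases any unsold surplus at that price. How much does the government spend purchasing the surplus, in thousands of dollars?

In a free market, 2981 - 7p = 8p - 619 gives the equilibrium p* = 240, q* = 1301.
Since 376 > 240, the floor is binding.
At p = 376: qd = 2981 - 7·376 = 349 and qs = 8·376 - 619 = 2389.
Surplus = qs - qd = 2040.
Government expenditure = surplus × support price = 2040 × 376 = 767040.

767040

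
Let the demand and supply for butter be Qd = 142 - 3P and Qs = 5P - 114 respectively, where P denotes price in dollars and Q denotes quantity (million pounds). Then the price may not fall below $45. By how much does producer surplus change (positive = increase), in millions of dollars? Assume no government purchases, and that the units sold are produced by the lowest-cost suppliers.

Equilibrium: 142 - 3P = 5P - 114, so 256 = 8P and P* = 32, Q* = 46.
Since 45 > 32, the floor is binding.
At P = 45: Qd = 142 - 3·45 = 7 and Qs = 5·45 - 114 = 111.
Producer surplus without the control is ½ · (32 - 22.8) · 46 = 211.6.
With the floor, 7 units are sold at 45. The supply price at Q = 7 is 24.2, so PS = ½ · [(45 - 22.8) + (45 - 24.2)] · 7 = 150.5.
Change in producer surplus = 150.5 - 211.6 = -61.1.

-61.1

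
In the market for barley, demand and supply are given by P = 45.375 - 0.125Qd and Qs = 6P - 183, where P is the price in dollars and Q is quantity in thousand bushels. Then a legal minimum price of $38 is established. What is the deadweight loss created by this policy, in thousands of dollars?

0

Rearranging demand gives Qd = 363 - 8P. Equilibrium: 363 - 8P = 6P - 183, so 546 = 14P and P* = 39, Q* = 51.
Since 38 is below P* = 39, the floor does not bind and the free-market outcome prevails.
Since the control does not bind, no trades are prevented and deadweight loss is zero.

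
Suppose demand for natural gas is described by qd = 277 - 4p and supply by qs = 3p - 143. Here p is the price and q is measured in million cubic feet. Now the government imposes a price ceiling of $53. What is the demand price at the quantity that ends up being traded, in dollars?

In a free market, 277 - 4p = 3p - 143 gives the equilibrium p* = 60, q* = 37.
The ceiling of 53 is below the equilibrium price 60, so it binds.
At p = 53: qd = 277 - 4·53 = 65 and qs = 3·53 - 143 = 16.
Only 16 units reach the market. On the demand curve, the marginal buyer's willingness to pay at q = 16 is (277 - 16)/4 = 65.25.

65.25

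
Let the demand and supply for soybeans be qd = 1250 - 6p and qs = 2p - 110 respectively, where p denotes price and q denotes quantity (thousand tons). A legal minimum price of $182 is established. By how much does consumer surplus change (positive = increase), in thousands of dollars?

Setting quantity demanded equal to quantity supplied, 1250 - 6p = 2p - 110, gives p* = 170 and q* = 230.
The floor of 182 is above the equilibrium price 170, so it binds.
At p = 182: qd = 1250 - 6·182 = 158 and qs = 2·182 - 110 = 254.
Consumer surplus without the control is ½ · (625/3 - 170) · 230 = 13225/3.
With the floor, consumers buy 158 units at 182, so CS = ½ · (625/3 - 182) · 158 = 6241/3.
Change in consumer surplus = 6241/3 - 13225/3 = -2328.

-2328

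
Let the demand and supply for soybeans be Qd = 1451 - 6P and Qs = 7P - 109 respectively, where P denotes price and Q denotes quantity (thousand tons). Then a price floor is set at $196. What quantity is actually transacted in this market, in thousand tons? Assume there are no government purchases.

275

In a free market, 1451 - 6P = 7P - 109 gives the equilibrium P* = 120, Q* = 731.
Because the floor (196) lies above the market-clearing price, it is binding.
At P = 196: Qd = 1451 - 6·196 = 275 and Qs = 7·196 - 109 = 1263.
The quantity actually transacted is the short side, demand: 275.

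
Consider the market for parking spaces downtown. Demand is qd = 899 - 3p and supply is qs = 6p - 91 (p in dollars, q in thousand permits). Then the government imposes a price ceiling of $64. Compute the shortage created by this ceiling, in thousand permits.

414

Setting quantity demanded equal to quantity supplied, 899 - 3p = 6p - 91, gives p* = 110 and q* = 569.
Since 64 < 110, the ceiling is binding.
At p = 64: qd = 899 - 3·64 = 707 and qs = 6·64 - 91 = 293.
Shortage = qd - qs = 707 - 293 = 414.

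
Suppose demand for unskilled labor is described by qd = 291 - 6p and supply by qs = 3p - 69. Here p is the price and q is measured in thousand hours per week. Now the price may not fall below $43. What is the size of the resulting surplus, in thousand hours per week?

In a free market, 291 - 6p = 3p - 69 gives the equilibrium p* = 40, q* = 51.
Because the floor (43) lies above the market-clearing price, it is binding.
At p = 43: qd = 291 - 6·43 = 33 and qs = 3·43 - 69 = 60.
Surplus = qs - qd = 60 - 33 = 27.

27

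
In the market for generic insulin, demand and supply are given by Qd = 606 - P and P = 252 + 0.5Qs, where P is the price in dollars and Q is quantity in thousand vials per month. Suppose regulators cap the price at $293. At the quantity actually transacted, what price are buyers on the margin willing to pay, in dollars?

Rearranging supply gives Qs = 2P - 504. Setting quantity demanded equal to quantity supplied, 606 - P = 2P - 504, gives P* = 370 and Q* = 236.
Since 293 < 370, the ceiling is binding.
At P = 293: Qd = 606 - 293 = 313 and Qs = 2·293 - 504 = 82.
Only 82 units reach the market. On the demand curve, the marginal buyer's willingness to pay at Q = 82 is (606 - 82) = 524.

524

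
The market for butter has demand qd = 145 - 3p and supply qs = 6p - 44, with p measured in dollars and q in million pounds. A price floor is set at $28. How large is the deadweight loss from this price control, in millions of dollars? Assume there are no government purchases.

Without the control the market clears where 145 - 3p = 6p - 44, i.e. p* = 21 and q* = 82.
Because the floor (28) lies above the market-clearing price, it is binding.
At p = 28: qd = 145 - 3·28 = 61 and qs = 6·28 - 44 = 124.
Quantity traded falls to 61. At q = 61 the demand price is (145 - 61)/3 = 28 and the supply price is (44 + 61)/6 = 17.5.
Deadweight loss = ½ · (28 - 17.5) · (82 - 61) = ½ · 10.5 · 21 = 110.25.

110.25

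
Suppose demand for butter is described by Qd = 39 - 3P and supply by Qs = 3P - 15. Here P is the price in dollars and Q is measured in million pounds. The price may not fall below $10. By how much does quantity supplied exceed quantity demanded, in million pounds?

6

Equilibrium: 39 - 3P = 3P - 15, so 54 = 6P and P* = 9, Q* = 12.
Because the floor (10) lies above the market-clearing price, it is binding.
At P = 10: Qd = 39 - 3·10 = 9 and Qs = 3·10 - 15 = 15.
Surplus = Qs - Qd = 15 - 9 = 6.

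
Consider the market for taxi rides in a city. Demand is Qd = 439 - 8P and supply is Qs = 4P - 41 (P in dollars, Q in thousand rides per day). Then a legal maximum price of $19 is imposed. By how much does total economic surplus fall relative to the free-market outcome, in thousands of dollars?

Equilibrium: 439 - 8P = 4P - 41, so 480 = 12P and P* = 40, Q* = 119.
Because the ceiling (19) lies below the market-clearing price, it is binding.
At P = 19: Qd = 439 - 8·19 = 287 and Qs = 4·19 - 41 = 35.
Quantity traded falls to 35. At Q = 35 the demand price is (439 - 35)/8 = 50.5 and the supply price is (41 + 35)/4 = 19.
Deadweight loss = ½ · (50.5 - 19) · (119 - 35) = ½ · 31.5 · 84 = 1323.

1323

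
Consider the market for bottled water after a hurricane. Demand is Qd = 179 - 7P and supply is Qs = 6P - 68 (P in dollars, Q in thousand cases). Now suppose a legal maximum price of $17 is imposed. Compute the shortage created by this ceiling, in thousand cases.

Equilibrium: 179 - 7P = 6P - 68, so 247 = 13P and P* = 19, Q* = 46.
The ceiling of 17 is below the equilibrium price 19, so it binds.
At P = 17: Qd = 179 - 7·17 = 60 and Qs = 6·17 - 68 = 34.
Shortage = Qd - Qs = 60 - 34 = 26.

26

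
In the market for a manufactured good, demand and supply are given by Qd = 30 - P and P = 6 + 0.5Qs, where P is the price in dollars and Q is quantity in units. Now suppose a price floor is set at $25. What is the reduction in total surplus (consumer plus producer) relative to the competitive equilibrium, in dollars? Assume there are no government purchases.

Rearranging supply gives Qs = 2P - 12. Without the control the market clears where 30 - P = 2P - 12, i.e. P* = 14 and Q* = 16.
Since 25 > 14, the floor is binding.
At P = 25: Qd = 30 - 25 = 5 and Qs = 2·25 - 12 = 38.
Quantity traded falls to 5. At Q = 5 the demand price is 30 - 5 = 25 and the supply price is (12 + 5)/2 = 8.5.
Deadweight loss = ½ · (25 - 8.5) · (16 - 5) = ½ · 16.5 · 11 = 90.75.

90.75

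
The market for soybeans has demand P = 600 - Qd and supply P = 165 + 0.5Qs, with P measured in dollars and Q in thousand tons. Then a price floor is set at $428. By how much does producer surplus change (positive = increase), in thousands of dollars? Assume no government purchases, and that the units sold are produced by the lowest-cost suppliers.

16815

Rearranging demand gives Qd = 600 - P; rearranging supply gives Qs = 2P - 330. Setting quantity demanded equal to quantity supplied, 600 - P = 2P - 330, gives P* = 310 and Q* = 290.
Since 428 > 310, the floor is binding.
At P = 428: Qd = 600 - 428 = 172 and Qs = 2·428 - 330 = 526.
Producer surplus without the control is ½ · (310 - 165) · 290 = 21025.
With the floor, 172 units are sold at 428. The supply price at Q = 172 is 251, so PS = ½ · [(428 - 165) + (428 - 251)] · 172 = 37840.
Change in producer surplus = 37840 - 21025 = 16815.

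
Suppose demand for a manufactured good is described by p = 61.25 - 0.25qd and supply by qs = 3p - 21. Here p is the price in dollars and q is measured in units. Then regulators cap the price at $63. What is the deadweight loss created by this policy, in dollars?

Rearranging demand gives qd = 245 - 4p. Setting quantity demanded equal to quantity supplied, 245 - 4p = 3p - 21, gives p* = 38 and q* = 93.
The ceiling of 63 is above the equilibrium price 38, so it is not binding; the market clears at p* = 38, q* = 93.
Since the control does not bind, no trades are prevented and deadweight loss is zero.

0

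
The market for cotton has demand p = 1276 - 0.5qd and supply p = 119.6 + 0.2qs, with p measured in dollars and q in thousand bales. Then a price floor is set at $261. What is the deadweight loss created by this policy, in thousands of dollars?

Rearranging demand gives qd = 2552 - 2p; rearranging supply gives qs = 5p - 598. In a free market, 2552 - 2p = 5p - 598 gives the equilibrium p* = 450, q* = 1652.
Since 261 is below p* = 450, the floor does not bind and the free-market outcome prevails.
Since the control does not bind, no trades are prevented and deadweight loss is zero.

0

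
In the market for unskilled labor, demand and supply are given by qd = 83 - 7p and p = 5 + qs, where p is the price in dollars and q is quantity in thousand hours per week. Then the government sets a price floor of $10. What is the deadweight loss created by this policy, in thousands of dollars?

0

Rearranging supply gives qs = p - 5. Without the control the market clears where 83 - 7p = p - 5, i.e. p* = 11 and q* = 6.
The floor of 10 is below the equilibrium price 11, so it is not binding; the market clears at p* = 11, q* = 6.
Since the control does not bind, no trades are prevented and deadweight loss is zero.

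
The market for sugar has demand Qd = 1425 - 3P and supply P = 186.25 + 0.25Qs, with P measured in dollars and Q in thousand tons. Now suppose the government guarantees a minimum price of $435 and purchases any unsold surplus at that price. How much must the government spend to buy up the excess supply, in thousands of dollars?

Rearranging supply gives Qs = 4P - 745. Equilibrium: 1425 - 3P = 4P - 745, so 2170 = 7P and P* = 310, Q* = 495.
Since 435 > 310, the floor is binding.
At P = 435: Qd = 1425 - 3·435 = 120 and Qs = 4·435 - 745 = 995.
Surplus = Qs - Qd = 875.
Government expenditure = surplus × support price = 875 × 435 = 380625.

380625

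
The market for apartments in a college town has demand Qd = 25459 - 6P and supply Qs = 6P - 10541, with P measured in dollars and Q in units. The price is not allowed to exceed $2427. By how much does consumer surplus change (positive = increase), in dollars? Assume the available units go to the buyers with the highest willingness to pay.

1319046

Without the control the market clears where 25459 - 6P = 6P - 10541, i.e. P* = 3000 and Q* = 7459.
The ceiling of 2427 is below the equilibrium price 3000, so it binds.
At P = 2427: Qd = 25459 - 6·2427 = 10897 and Qs = 6·2427 - 10541 = 4021.
Consumer surplus without the control is ½ · (25459/6 - 3000) · 7459 = 55636681/12.
With the ceiling, 4021 units are sold at 2427 (assume they go to the highest-value buyers). The demand price at Q = 4021 is 3573, so CS = ½ · [(25459/6 - 2427) + (3573 - 2427)] · 4021 = 71465233/12.
Change in consumer surplus = 71465233/12 - 55636681/12 = 1319046.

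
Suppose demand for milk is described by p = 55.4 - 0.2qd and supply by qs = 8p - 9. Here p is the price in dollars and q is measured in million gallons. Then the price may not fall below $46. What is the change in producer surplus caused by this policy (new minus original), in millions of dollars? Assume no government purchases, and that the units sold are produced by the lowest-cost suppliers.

Rearranging demand gives qd = 277 - 5p. Without the control the market clears where 277 - 5p = 8p - 9, i.e. p* = 22 and q* = 167.
The floor of 46 is above the equilibrium price 22, so it binds.
At p = 46: qd = 277 - 5·46 = 47 and qs = 8·46 - 9 = 359.
Producer surplus without the control is ½ · (22 - 1.125) · 167 = 1743.0625.
With the floor, 47 units are sold at 46. The supply price at q = 47 is 7, so PS = ½ · [(46 - 1.125) + (46 - 7)] · 47 = 1971.0625.
Change in producer surplus = 1971.0625 - 1743.0625 = 228.

228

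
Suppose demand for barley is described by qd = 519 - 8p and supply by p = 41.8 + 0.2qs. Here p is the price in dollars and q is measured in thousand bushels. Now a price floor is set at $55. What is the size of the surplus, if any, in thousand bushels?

0

Rearranging supply gives qs = 5p - 209. Setting quantity demanded equal to quantity supplied, 519 - 8p = 5p - 209, gives p* = 56 and q* = 71.
The floor of 55 is below the equilibrium price 56, so it is not binding; the market clears at p* = 56, q* = 71.
Since the control does not bind, there is no surplus.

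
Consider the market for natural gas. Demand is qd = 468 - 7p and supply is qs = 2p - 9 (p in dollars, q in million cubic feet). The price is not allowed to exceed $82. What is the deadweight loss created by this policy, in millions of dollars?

Equilibrium: 468 - 7p = 2p - 9, so 477 = 9p and p* = 53, q* = 97.
The ceiling of 82 is above the equilibrium price 53, so it is not binding; the market clears at p* = 53, q* = 97.
Since the control does not bind, no trades are prevented and deadweight loss is zero.

0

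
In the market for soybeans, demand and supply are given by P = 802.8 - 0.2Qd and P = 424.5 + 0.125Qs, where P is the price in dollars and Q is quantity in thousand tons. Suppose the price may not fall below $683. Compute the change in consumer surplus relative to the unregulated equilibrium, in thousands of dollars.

Rearranging demand gives Qd = 4014 - 5P; rearranging supply gives Qs = 8P - 3396. Equilibrium: 4014 - 5P = 8P - 3396, so 7410 = 13P and P* = 570, Q* = 1164.
Because the floor (683) lies above the market-clearing price, it is binding.
At P = 683: Qd = 4014 - 5·683 = 599 and Qs = 8·683 - 3396 = 2068.
Consumer surplus without the control is ½ · (802.8 - 570) · 1164 = 135489.6.
With the floor, consumers buy 599 units at 683, so CS = ½ · (802.8 - 683) · 599 = 35880.1.
Change in consumer surplus = 35880.1 - 135489.6 = -99609.5.

-99609.5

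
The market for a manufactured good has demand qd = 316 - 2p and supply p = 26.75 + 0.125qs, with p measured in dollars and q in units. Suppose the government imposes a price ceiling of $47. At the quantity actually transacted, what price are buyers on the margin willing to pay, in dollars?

77

Rearranging supply gives qs = 8p - 214. Setting quantity demanded equal to quantity supplied, 316 - 2p = 8p - 214, gives p* = 53 and q* = 210.
The ceiling of 47 is below the equilibrium price 53, so it binds.
At p = 47: qd = 316 - 2·47 = 222 and qs = 8·47 - 214 = 162.
Only 162 units reach the market. On the demand curve, the marginal buyer's willingness to pay at q = 162 is (316 - 162)/2 = 77.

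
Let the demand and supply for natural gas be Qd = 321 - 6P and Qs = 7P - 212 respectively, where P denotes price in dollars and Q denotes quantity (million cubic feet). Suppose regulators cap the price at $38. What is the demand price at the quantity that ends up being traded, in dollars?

Equilibrium: 321 - 6P = 7P - 212, so 533 = 13P and P* = 41, Q* = 75.
The ceiling of 38 is below the equilibrium price 41, so it binds.
At P = 38: Qd = 321 - 6·38 = 93 and Qs = 7·38 - 212 = 54.
Only 54 units reach the market. On the demand curve, the marginal buyer's willingness to pay at Q = 54 is (321 - 54)/6 = 44.5.

44.5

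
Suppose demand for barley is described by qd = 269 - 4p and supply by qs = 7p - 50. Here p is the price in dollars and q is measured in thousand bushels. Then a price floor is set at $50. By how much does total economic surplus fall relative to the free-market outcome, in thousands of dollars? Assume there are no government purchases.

Setting quantity demanded equal to quantity supplied, 269 - 4p = 7p - 50, gives p* = 29 and q* = 153.
The floor of 50 is above the equilibrium price 29, so it binds.
At p = 50: qd = 269 - 4·50 = 69 and qs = 7·50 - 50 = 300.
Quantity traded falls to 69. At q = 69 the demand price is (269 - 69)/4 = 50 and the supply price is (50 + 69)/7 = 17.
Deadweight loss = ½ · (50 - 17) · (153 - 69) = ½ · 33 · 84 = 1386.

1386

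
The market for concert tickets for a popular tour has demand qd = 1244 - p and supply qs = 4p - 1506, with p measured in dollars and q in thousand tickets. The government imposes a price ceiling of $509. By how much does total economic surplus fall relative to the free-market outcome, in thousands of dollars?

16810

Equilibrium: 1244 - p = 4p - 1506, so 2750 = 5p and p* = 550, q* = 694.
The ceiling of 509 is below the equilibrium price 550, so it binds.
At p = 509: qd = 1244 - 509 = 735 and qs = 4·509 - 1506 = 530.
Quantity traded falls to 530. At q = 530 the demand price is 1244 - 530 = 714 and the supply price is (1506 + 530)/4 = 509.
Deadweight loss = ½ · (714 - 509) · (694 - 530) = ½ · 205 · 164 = 16810.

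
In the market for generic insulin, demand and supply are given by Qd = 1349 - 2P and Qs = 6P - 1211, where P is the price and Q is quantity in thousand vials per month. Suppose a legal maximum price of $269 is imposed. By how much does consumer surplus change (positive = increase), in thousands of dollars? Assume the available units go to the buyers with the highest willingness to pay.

In a free market, 1349 - 2P = 6P - 1211 gives the equilibrium P* = 320, Q* = 709.
The ceiling of 269 is below the equilibrium price 320, so it binds.
At P = 269: Qd = 1349 - 2·269 = 811 and Qs = 6·269 - 1211 = 403.
Consumer surplus without the control is ½ · (674.5 - 320) · 709 = 125670.25.
With the ceiling, 403 units are sold at 269 (assume they go to the highest-value buyers). The demand price at Q = 403 is 473, so CS = ½ · [(674.5 - 269) + (473 - 269)] · 403 = 122814.25.
Change in consumer surplus = 122814.25 - 125670.25 = -2856.

-2856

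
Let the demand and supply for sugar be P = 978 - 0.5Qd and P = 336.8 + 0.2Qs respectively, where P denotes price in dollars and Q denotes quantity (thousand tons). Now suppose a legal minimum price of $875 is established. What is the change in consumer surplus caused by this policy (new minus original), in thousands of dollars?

-199155

Rearranging demand gives Qd = 1956 - 2P; rearranging supply gives Qs = 5P - 1684. In a free market, 1956 - 2P = 5P - 1684 gives the equilibrium P* = 520, Q* = 916.
Since 875 > 520, the floor is binding.
At P = 875: Qd = 1956 - 2·875 = 206 and Qs = 5·875 - 1684 = 2691.
Consumer surplus without the control is ½ · (978 - 520) · 916 = 209764.
With the floor, consumers buy 206 units at 875, so CS = ½ · (978 - 875) · 206 = 10609.
Change in consumer surplus = 10609 - 209764 = -199155.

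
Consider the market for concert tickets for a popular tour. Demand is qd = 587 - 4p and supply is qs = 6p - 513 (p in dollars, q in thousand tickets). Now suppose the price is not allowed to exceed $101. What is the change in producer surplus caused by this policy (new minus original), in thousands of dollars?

In a free market, 587 - 4p = 6p - 513 gives the equilibrium p* = 110, q* = 147.
Since 101 < 110, the ceiling is binding.
At p = 101: qd = 587 - 4·101 = 183 and qs = 6·101 - 513 = 93.
Producer surplus without the control is ½ · (110 - 85.5) · 147 = 1800.75.
With the ceiling, producers sell 93 units at 101, so PS = ½ · (101 - 85.5) · 93 = 720.75.
Change in producer surplus = 720.75 - 1800.75 = -1080.

-1080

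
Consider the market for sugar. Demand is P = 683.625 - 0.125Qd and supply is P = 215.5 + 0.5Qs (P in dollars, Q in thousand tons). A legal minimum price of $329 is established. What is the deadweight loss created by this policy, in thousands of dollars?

0

Rearranging demand gives Qd = 5469 - 8P; rearranging supply gives Qs = 2P - 431. Equilibrium: 5469 - 8P = 2P - 431, so 5900 = 10P and P* = 590, Q* = 749.
The floor of 329 is below the equilibrium price 590, so it is not binding; the market clears at P* = 590, Q* = 749.
Since the control does not bind, no trades are prevented and deadweight loss is zero.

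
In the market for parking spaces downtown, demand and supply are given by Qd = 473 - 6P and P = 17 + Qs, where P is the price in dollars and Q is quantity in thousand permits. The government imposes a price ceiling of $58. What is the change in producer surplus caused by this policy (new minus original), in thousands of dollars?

Rearranging supply gives Qs = P - 17. In a free market, 473 - 6P = P - 17 gives the equilibrium P* = 70, Q* = 53.
Since 58 < 70, the ceiling is binding.
At P = 58: Qd = 473 - 6·58 = 125 and Qs = 58 - 17 = 41.
Producer surplus without the control is ½ · (70 - 17) · 53 = 1404.5.
With the ceiling, producers sell 41 units at 58, so PS = ½ · (58 - 17) · 41 = 840.5.
Change in producer surplus = 840.5 - 1404.5 = -564.

-564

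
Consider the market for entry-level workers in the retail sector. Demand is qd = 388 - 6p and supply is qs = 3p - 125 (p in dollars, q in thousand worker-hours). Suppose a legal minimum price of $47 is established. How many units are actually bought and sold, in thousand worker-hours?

46

In a free market, 388 - 6p = 3p - 125 gives the equilibrium p* = 57, q* = 46.
The floor of 47 is below the equilibrium price 57, so it is not binding; the market clears at p* = 57, q* = 46.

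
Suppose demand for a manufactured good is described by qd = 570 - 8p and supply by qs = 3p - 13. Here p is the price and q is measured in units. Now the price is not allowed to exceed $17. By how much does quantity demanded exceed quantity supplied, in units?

396

In a free market, 570 - 8p = 3p - 13 gives the equilibrium p* = 53, q* = 146.
Because the ceiling (17) lies below the market-clearing price, it is binding.
At p = 17: qd = 570 - 8·17 = 434 and qs = 3·17 - 13 = 38.
Shortage = qd - qs = 434 - 38 = 396.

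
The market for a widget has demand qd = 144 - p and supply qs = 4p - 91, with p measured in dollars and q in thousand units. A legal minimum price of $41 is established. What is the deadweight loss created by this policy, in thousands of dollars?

0

In a free market, 144 - p = 4p - 91 gives the equilibrium p* = 47, q* = 97.
The floor of 41 is below the equilibrium price 47, so it is not binding; the market clears at p* = 47, q* = 97.
Since the control does not bind, no trades are prevented and deadweight loss is zero.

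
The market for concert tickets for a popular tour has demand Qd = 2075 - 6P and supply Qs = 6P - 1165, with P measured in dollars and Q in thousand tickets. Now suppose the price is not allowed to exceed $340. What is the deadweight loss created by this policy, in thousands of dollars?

Setting quantity demanded equal to quantity supplied, 2075 - 6P = 6P - 1165, gives P* = 270 and Q* = 455.
Since 340 is above P* = 270, the ceiling does not bind and the free-market outcome prevails.
Since the control does not bind, no trades are prevented and deadweight loss is zero.

0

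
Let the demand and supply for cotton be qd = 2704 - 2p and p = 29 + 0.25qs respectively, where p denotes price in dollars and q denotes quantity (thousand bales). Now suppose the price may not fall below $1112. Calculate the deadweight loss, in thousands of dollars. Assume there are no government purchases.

Rearranging supply gives qs = 4p - 116. Setting quantity demanded equal to quantity supplied, 2704 - 2p = 4p - 116, gives p* = 470 and q* = 1764.
Because the floor (1112) lies above the market-clearing price, it is binding.
At p = 1112: qd = 2704 - 2·1112 = 480 and qs = 4·1112 - 116 = 4332.
Quantity traded falls to 480. At q = 480 the demand price is (2704 - 480)/2 = 1112 and the supply price is (116 + 480)/4 = 149.
Deadweight loss = ½ · (1112 - 149) · (1764 - 480) = ½ · 963 · 1284 = 618246.

618246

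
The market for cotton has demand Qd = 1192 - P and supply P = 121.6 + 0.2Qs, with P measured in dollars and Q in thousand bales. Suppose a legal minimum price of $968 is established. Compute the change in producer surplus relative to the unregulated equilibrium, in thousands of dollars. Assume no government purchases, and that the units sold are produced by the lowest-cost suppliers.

105009.6

Rearranging supply gives Qs = 5P - 608. Without the control the market clears where 1192 - P = 5P - 608, i.e. P* = 300 and Q* = 892.
The floor of 968 is above the equilibrium price 300, so it binds.
At P = 968: Qd = 1192 - 968 = 224 and Qs = 5·968 - 608 = 4232.
Producer surplus without the control is ½ · (300 - 121.6) · 892 = 79566.4.
With the floor, 224 units are sold at 968. The supply price at Q = 224 is 166.4, so PS = ½ · [(968 - 121.6) + (968 - 166.4)] · 224 = 184576.
Change in producer surplus = 184576 - 79566.4 = 105009.6.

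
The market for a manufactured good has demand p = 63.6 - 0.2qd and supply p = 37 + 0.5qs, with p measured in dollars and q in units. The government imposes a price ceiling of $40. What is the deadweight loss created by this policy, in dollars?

358.4

Rearranging demand gives qd = 318 - 5p; rearranging supply gives qs = 2p - 74. Equilibrium: 318 - 5p = 2p - 74, so 392 = 7p and p* = 56, q* = 38.
The ceiling of 40 is below the equilibrium price 56, so it binds.
At p = 40: qd = 318 - 5·40 = 118 and qs = 2·40 - 74 = 6.
Quantity traded falls to 6. At q = 6 the demand price is (318 - 6)/5 = 62.4 and the supply price is (74 + 6)/2 = 40.
Deadweight loss = ½ · (62.4 - 40) · (38 - 6) = ½ · 22.4 · 32 = 358.4.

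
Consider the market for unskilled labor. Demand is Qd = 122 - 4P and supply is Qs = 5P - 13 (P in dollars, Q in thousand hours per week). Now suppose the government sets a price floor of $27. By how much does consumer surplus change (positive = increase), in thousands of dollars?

Without the control the market clears where 122 - 4P = 5P - 13, i.e. P* = 15 and Q* = 62.
Because the floor (27) lies above the market-clearing price, it is binding.
At P = 27: Qd = 122 - 4·27 = 14 and Qs = 5·27 - 13 = 122.
Consumer surplus without the control is ½ · (30.5 - 15) · 62 = 480.5.
With the floor, consumers buy 14 units at 27, so CS = ½ · (30.5 - 27) · 14 = 24.5.
Change in consumer surplus = 24.5 - 480.5 = -456.

-456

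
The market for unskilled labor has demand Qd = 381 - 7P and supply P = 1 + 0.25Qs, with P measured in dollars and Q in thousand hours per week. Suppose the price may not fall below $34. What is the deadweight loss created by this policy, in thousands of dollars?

Rearranging supply gives Qs = 4P - 4. Equilibrium: 381 - 7P = 4P - 4, so 385 = 11P and P* = 35, Q* = 136.
The floor of 34 is below the equilibrium price 35, so it is not binding; the market clears at P* = 35, Q* = 136.
Since the control does not bind, no trades are prevented and deadweight loss is zero.

0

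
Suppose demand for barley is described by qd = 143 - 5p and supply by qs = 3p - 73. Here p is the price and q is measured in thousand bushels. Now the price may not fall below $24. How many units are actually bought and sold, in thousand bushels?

8

Setting quantity demanded equal to quantity supplied, 143 - 5p = 3p - 73, gives p* = 27 and q* = 8.
Since 24 is below p* = 27, the floor does not bind and the free-market outcome prevails.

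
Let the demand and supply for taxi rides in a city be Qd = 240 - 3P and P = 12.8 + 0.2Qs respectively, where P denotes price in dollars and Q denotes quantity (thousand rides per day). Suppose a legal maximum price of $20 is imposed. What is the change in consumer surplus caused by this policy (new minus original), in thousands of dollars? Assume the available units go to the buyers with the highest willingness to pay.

Rearranging supply gives Qs = 5P - 64. Equilibrium: 240 - 3P = 5P - 64, so 304 = 8P and P* = 38, Q* = 126.
The ceiling of 20 is below the equilibrium price 38, so it binds.
At P = 20: Qd = 240 - 3·20 = 180 and Qs = 5·20 - 64 = 36.
Consumer surplus without the control is ½ · (80 - 38) · 126 = 2646.
With the ceiling, 36 units are sold at 20 (assume they go to the highest-value buyers). The demand price at Q = 36 is 68, so CS = ½ · [(80 - 20) + (68 - 20)] · 36 = 1944.
Change in consumer surplus = 1944 - 2646 = -702.

-702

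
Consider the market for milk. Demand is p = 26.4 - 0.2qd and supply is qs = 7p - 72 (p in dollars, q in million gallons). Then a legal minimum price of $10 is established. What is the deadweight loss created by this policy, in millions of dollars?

Rearranging demand gives qd = 132 - 5p. Equilibrium: 132 - 5p = 7p - 72, so 204 = 12p and p* = 17, q* = 47.
The floor of 10 is below the equilibrium price 17, so it is not binding; the market clears at p* = 17, q* = 47.
Since the control does not bind, no trades are prevented and deadweight loss is zero.

0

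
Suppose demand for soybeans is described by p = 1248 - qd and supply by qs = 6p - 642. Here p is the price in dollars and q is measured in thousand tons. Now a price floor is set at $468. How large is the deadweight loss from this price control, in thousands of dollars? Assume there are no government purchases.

22869

Rearranging demand gives qd = 1248 - p. Without the control the market clears where 1248 - p = 6p - 642, i.e. p* = 270 and q* = 978.
The floor of 468 is above the equilibrium price 270, so it binds.
At p = 468: qd = 1248 - 468 = 780 and qs = 6·468 - 642 = 2166.
Quantity traded falls to 780. At q = 780 the demand price is 1248 - 780 = 468 and the supply price is (642 + 780)/6 = 237.
Deadweight loss = ½ · (468 - 237) · (978 - 780) = ½ · 231 · 198 = 22869.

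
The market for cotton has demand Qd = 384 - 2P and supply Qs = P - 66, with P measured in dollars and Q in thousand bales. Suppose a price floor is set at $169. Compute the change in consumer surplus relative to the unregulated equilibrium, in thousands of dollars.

Equilibrium: 384 - 2P = P - 66, so 450 = 3P and P* = 150, Q* = 84.
The floor of 169 is above the equilibrium price 150, so it binds.
At P = 169: Qd = 384 - 2·169 = 46 and Qs = 169 - 66 = 103.
Consumer surplus without the control is ½ · (192 - 150) · 84 = 1764.
With the floor, consumers buy 46 units at 169, so CS = ½ · (192 - 169) · 46 = 529.
Change in consumer surplus = 529 - 1764 = -1235.

-1235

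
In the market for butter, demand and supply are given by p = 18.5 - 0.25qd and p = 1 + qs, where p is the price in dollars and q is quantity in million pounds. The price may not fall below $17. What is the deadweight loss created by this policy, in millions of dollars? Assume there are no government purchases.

40

Rearranging demand gives qd = 74 - 4p; rearranging supply gives qs = p - 1. In a free market, 74 - 4p = p - 1 gives the equilibrium p* = 15, q* = 14.
Since 17 > 15, the floor is binding.
At p = 17: qd = 74 - 4·17 = 6 and qs = 17 - 1 = 16.
Quantity traded falls to 6. At q = 6 the demand price is (74 - 6)/4 = 17 and the supply price is 1 + 6 = 7.
Deadweight loss = ½ · (17 - 7) · (14 - 6) = ½ · 10 · 8 = 40.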